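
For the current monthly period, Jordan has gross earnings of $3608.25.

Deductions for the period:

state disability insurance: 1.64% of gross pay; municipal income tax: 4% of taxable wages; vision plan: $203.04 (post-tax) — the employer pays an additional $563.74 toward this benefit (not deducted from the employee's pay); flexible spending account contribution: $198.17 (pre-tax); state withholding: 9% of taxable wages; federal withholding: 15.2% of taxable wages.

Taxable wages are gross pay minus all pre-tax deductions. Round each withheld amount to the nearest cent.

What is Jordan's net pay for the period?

Flexible spending account contribution: $198.17
Taxable wages = $3608.25 − $198.17 = $3410.08
State withholding: $3410.08 × 0.09 = $306.91
Municipal income tax: $3410.08 × 0.04 = $136.40
Federal withholding: $3410.08 × 0.152 = $518.33
State disability insurance: $3608.25 × 0.0164 = $59.18
Vision plan: $203.04
(Employer's $563.74 toward vision plan is not withheld from the employee.)
Total deductions = $198.17 + $306.91 + $136.40 + $518.33 + $59.18 + $203.04 = $1422.03
Net pay = $3608.25 − $1422.03 = $2186.22

$2186.22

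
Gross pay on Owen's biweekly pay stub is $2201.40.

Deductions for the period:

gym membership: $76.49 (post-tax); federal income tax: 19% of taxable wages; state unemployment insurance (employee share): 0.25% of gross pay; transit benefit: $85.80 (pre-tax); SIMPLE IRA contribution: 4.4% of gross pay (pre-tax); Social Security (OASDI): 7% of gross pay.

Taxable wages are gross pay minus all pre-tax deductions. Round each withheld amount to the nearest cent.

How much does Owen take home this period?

$1399.09

SIMPLE IRA contribution: $2201.40 × 0.044 = $96.86
Transit benefit: $85.80
Pre-tax total = $96.86 + $85.80 = $182.66
Taxable wages = $2201.40 − $182.66 = $2018.74
Federal income tax: $2018.74 × 0.19 = $383.56
Social Security (OASDI): $2201.40 × 0.07 = $154.10
State unemployment insurance (employee share): $2201.40 × 0.0025 = $5.50
Gym membership: $76.49
Total deductions = $96.86 + $85.80 + $383.56 + $154.10 + $5.50 + $76.49 = $802.31
Net pay = $2201.40 − $802.31 = $1399.09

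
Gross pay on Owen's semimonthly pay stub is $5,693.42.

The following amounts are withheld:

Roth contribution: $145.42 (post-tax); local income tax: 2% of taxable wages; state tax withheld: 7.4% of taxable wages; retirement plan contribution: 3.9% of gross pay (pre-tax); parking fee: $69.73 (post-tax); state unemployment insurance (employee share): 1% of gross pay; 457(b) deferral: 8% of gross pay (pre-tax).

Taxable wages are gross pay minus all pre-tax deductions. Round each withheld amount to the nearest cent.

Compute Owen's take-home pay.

$4,272.33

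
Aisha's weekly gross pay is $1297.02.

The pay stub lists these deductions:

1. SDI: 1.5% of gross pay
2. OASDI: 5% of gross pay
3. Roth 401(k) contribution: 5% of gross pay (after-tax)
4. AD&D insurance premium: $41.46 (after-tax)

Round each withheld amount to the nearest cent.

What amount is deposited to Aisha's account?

OASDI: $1297.02 × 0.05 = $64.85
SDI: $1297.02 × 0.015 = $19.46
AD&D insurance premium: $41.46
Roth 401(k) contribution: $1297.02 × 0.05 = $64.85
Total deductions = $64.85 + $19.46 + $41.46 + $64.85 = $190.62
Net pay = $1297.02 − $190.62 = $1106.40

$1106.40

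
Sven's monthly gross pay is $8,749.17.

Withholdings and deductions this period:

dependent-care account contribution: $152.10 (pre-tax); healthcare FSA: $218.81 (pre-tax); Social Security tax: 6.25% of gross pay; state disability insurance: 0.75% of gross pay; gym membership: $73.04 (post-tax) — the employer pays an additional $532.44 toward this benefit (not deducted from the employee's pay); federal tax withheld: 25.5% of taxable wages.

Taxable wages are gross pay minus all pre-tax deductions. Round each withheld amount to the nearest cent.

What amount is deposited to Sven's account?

Healthcare FSA: $218.81
Dependent-care account contribution: $152.10
Pre-tax total = $218.81 + $152.10 = $370.91
Taxable wages = $8,749.17 − $370.91 = $8,378.26
Federal tax withheld: $8,378.26 × 0.255 = $2,136.46
State disability insurance: $8,749.17 × 0.0075 = $65.62
Social Security tax: $8,749.17 × 0.0625 = $546.82
Gym membership: $73.04
(Employer's $532.44 toward gym membership is not withheld from the employee.)
Total deductions = $218.81 + $152.10 + $2,136.46 + $65.62 + $546.82 + $73.04 = $3,192.85
Net pay = $8,749.17 − $3,192.85 = $5,556.32

$5,556.32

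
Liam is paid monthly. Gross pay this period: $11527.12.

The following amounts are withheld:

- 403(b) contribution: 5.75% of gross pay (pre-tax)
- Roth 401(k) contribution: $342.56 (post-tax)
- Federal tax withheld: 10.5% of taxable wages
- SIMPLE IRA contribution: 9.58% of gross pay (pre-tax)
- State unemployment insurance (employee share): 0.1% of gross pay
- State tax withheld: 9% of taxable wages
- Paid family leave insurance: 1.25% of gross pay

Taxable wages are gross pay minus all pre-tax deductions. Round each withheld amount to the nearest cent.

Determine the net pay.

403(b) contribution: $11527.12 × 0.0575 = $662.81
SIMPLE IRA contribution: $11527.12 × 0.0958 = $1104.30
Pre-tax total = $662.81 + $1104.30 = $1767.11
Taxable wages = $11527.12 − $1767.11 = $9760.01
Federal tax withheld: $9760.01 × 0.105 = $1024.80
State tax withheld: $9760.01 × 0.09 = $878.40
Paid family leave insurance: $11527.12 × 0.0125 = $144.09
State unemployment insurance (employee share): $11527.12 × 0.001 = $11.53
Roth 401(k) contribution: $342.56
Total deductions = $662.81 + $1104.30 + $1024.80 + $878.40 + $144.09 + $11.53 + $342.56 = $4168.49
Net pay = $11527.12 − $4168.49 = $7358.63

$7358.63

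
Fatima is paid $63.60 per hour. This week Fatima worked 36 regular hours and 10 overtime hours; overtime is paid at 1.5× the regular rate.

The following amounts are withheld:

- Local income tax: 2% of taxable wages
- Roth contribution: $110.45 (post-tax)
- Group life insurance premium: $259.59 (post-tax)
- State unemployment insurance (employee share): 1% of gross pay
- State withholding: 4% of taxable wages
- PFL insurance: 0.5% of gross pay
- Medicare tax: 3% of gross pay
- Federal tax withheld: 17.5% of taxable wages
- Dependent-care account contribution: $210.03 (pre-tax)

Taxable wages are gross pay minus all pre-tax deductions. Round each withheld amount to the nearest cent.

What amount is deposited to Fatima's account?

$1804.68

Regular pay: 36 × $63.60 = $2289.60
Overtime pay: 10 × $63.60 × 1.5 = $954.00
Gross pay = $2289.60 + $954.00 = $3243.60
Dependent-care account contribution: $210.03
Taxable wages = $3243.60 − $210.03 = $3033.57
Federal tax withheld: $3033.57 × 0.175 = $530.87
State withholding: $3033.57 × 0.04 = $121.34
Local income tax: $3033.57 × 0.02 = $60.67
PFL insurance: $3243.60 × 0.005 = $16.22
State unemployment insurance (employee share): $3243.60 × 0.01 = $32.44
Medicare tax: $3243.60 × 0.03 = $97.31
Group life insurance premium: $259.59
Roth contribution: $110.45
Total deductions = $210.03 + $530.87 + $121.34 + $60.67 + $16.22 + $32.44 + $97.31 + $259.59 + $110.45 = $1438.92
Net pay = $3243.60 − $1438.92 = $1804.68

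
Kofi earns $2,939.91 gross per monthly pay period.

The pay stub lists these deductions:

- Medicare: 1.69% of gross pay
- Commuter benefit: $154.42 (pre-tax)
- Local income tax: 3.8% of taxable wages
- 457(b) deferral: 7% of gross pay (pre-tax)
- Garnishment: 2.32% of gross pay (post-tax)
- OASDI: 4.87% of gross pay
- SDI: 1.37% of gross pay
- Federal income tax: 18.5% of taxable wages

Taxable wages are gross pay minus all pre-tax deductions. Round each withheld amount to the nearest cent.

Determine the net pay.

$1,703.09

Commuter benefit: $154.42
457(b) deferral: $2,939.91 × 0.07 = $205.79
Pre-tax total = $154.42 + $205.79 = $360.21
Taxable wages = $2,939.91 − $360.21 = $2,579.70
Local income tax: $2,579.70 × 0.038 = $98.03
Federal income tax: $2,579.70 × 0.185 = $477.24
SDI: $2,939.91 × 0.0137 = $40.28
Medicare: $2,939.91 × 0.0169 = $49.68
OASDI: $2,939.91 × 0.0487 = $143.17
Garnishment: $2,939.91 × 0.0232 = $68.21
Total deductions = $154.42 + $205.79 + $98.03 + $477.24 + $40.28 + $49.68 + $143.17 + $68.21 = $1,236.82
Net pay = $2,939.91 − $1,236.82 = $1,703.09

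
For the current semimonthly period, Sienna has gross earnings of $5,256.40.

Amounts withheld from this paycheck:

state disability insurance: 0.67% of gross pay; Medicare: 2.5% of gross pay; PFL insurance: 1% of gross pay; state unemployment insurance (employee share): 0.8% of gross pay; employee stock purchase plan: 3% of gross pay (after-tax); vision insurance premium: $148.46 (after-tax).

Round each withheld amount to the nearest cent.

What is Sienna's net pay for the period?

State disability insurance: $5,256.40 × 0.0067 = $35.22
PFL insurance: $5,256.40 × 0.01 = $52.56
Medicare: $5,256.40 × 0.025 = $131.41
State unemployment insurance (employee share): $5,256.40 × 0.008 = $42.05
Employee stock purchase plan: $5,256.40 × 0.03 = $157.69
Vision insurance premium: $148.46
Total deductions = $35.22 + $52.56 + $131.41 + $42.05 + $157.69 + $148.46 = $567.39
Net pay = $5,256.40 − $567.39 = $4,689.01

$4,689.01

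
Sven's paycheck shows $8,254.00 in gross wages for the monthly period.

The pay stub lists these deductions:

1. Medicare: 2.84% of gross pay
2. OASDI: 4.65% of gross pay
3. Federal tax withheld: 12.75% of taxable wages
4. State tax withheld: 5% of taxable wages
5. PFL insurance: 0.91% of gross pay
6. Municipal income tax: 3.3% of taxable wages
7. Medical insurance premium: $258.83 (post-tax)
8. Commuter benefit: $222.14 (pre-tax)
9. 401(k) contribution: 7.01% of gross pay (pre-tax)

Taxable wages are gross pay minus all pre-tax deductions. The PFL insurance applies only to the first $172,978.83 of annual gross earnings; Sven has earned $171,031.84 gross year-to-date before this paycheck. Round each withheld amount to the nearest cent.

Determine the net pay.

$4,989.57

401(k) contribution: $8,254.00 × 0.0701 = $578.61
Commuter benefit: $222.14
Pre-tax total = $578.61 + $222.14 = $800.75
Taxable wages = $8,254.00 − $800.75 = $7,453.25
Municipal income tax: $7,453.25 × 0.033 = $245.96
State tax withheld: $7,453.25 × 0.05 = $372.66
Federal tax withheld: $7,453.25 × 0.1275 = $950.29
OASDI: $8,254.00 × 0.0465 = $383.81
PFL insurance: only $172,978.83 − $171,031.84 = $1,946.99 of this check is subject → $1,946.99 × 0.0091 = $17.72
Medicare: $8,254.00 × 0.0284 = $234.41
Medical insurance premium: $258.83
Total deductions = $578.61 + $222.14 + $245.96 + $372.66 + $950.29 + $383.81 + $17.72 + $234.41 + $258.83 = $3,264.43
Net pay = $8,254.00 − $3,264.43 = $4,989.57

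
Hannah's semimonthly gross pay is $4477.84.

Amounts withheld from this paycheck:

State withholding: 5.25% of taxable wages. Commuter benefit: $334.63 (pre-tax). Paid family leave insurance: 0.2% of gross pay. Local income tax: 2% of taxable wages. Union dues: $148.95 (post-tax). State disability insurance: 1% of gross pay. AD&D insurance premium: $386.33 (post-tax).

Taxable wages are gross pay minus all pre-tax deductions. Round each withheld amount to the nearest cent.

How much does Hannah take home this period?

$3253.81

Commuter benefit: $334.63
Taxable wages = $4477.84 − $334.63 = $4143.21
State withholding: $4143.21 × 0.0525 = $217.52
Local income tax: $4143.21 × 0.02 = $82.86
Paid family leave insurance: $4477.84 × 0.002 = $8.96
State disability insurance: $4477.84 × 0.01 = $44.78
AD&D insurance premium: $386.33
Union dues: $148.95
Total deductions = $334.63 + $217.52 + $82.86 + $8.96 + $44.78 + $386.33 + $148.95 = $1224.03
Net pay = $4477.84 − $1224.03 = $3253.81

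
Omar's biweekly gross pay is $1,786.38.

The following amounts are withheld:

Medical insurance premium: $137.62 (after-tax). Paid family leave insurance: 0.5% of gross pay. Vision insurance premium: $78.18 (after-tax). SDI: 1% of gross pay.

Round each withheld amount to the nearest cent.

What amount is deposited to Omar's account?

Paid family leave insurance: $1,786.38 × 0.005 = $8.93
SDI: $1,786.38 × 0.01 = $17.86
Medical insurance premium: $137.62
Vision insurance premium: $78.18
Total deductions = $8.93 + $17.86 + $137.62 + $78.18 = $242.59
Net pay = $1,786.38 − $242.59 = $1,543.79

$1,543.79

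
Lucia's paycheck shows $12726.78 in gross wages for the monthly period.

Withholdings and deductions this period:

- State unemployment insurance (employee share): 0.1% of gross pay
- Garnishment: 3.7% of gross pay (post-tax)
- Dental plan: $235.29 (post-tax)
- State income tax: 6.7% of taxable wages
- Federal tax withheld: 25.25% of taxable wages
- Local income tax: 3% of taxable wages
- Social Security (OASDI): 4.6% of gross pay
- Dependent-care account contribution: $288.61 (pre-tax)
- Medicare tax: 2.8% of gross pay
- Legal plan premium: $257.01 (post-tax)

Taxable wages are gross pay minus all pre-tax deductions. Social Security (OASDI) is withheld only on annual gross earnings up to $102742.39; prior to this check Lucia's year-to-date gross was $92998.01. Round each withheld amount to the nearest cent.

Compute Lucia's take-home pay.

Dependent-care account contribution: $288.61
Taxable wages = $12726.78 − $288.61 = $12438.17
Federal tax withheld: $12438.17 × 0.2525 = $3140.64
Local income tax: $12438.17 × 0.03 = $373.15
State income tax: $12438.17 × 0.067 = $833.36
Medicare tax: $12726.78 × 0.028 = $356.35
State unemployment insurance (employee share): $12726.78 × 0.001 = $12.73
Social Security (OASDI): only $102742.39 − $92998.01 = $9744.38 of this check is subject → $9744.38 × 0.046 = $448.24
Legal plan premium: $257.01
Garnishment: $12726.78 × 0.037 = $470.89
Dental plan: $235.29
Total deductions = $288.61 + $3140.64 + $373.15 + $833.36 + $356.35 + $12.73 + $448.24 + $257.01 + $470.89 + $235.29 = $6416.27
Net pay = $12726.78 − $6416.27 = $6310.51

$6310.51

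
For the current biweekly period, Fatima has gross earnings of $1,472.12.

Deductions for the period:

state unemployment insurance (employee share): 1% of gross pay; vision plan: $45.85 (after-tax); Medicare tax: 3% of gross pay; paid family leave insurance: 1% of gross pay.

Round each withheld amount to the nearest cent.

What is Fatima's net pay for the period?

$1,352.67

Medicare tax: $1,472.12 × 0.03 = $44.16
Paid family leave insurance: $1,472.12 × 0.01 = $14.72
State unemployment insurance (employee share): $1,472.12 × 0.01 = $14.72
Vision plan: $45.85
Total deductions = $44.16 + $14.72 + $14.72 + $45.85 = $119.45
Net pay = $1,472.12 − $119.45 = $1,352.67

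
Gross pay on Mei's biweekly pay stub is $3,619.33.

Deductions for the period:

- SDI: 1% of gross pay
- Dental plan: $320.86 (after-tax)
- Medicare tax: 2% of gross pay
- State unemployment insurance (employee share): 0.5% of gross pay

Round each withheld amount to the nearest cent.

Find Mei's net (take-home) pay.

Medicare tax: $3,619.33 × 0.02 = $72.39
State unemployment insurance (employee share): $3,619.33 × 0.005 = $18.10
SDI: $3,619.33 × 0.01 = $36.19
Dental plan: $320.86
Total deductions = $72.39 + $18.10 + $36.19 + $320.86 = $447.54
Net pay = $3,619.33 − $447.54 = $3,171.79

$3,171.79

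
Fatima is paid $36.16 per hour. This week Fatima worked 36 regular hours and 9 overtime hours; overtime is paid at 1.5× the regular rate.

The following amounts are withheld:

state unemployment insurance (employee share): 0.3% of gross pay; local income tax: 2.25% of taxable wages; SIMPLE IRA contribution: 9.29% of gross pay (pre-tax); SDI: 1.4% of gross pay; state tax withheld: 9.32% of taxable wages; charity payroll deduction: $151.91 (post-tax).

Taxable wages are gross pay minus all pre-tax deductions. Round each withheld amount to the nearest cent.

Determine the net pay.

Regular pay: 36 × $36.16 = $1,301.76
Overtime pay: 9 × $36.16 × 1.5 = $488.16
Gross pay = $1,301.76 + $488.16 = $1,789.92
SIMPLE IRA contribution: $1,789.92 × 0.0929 = $166.28
Taxable wages = $1,789.92 − $166.28 = $1,623.64
Local income tax: $1,623.64 × 0.0225 = $36.53
State tax withheld: $1,623.64 × 0.0932 = $151.32
State unemployment insurance (employee share): $1,789.92 × 0.003 = $5.37
SDI: $1,789.92 × 0.014 = $25.06
Charity payroll deduction: $151.91
Total deductions = $166.28 + $36.53 + $151.32 + $5.37 + $25.06 + $151.91 = $536.47
Net pay = $1,789.92 − $536.47 = $1,253.45

$1,253.45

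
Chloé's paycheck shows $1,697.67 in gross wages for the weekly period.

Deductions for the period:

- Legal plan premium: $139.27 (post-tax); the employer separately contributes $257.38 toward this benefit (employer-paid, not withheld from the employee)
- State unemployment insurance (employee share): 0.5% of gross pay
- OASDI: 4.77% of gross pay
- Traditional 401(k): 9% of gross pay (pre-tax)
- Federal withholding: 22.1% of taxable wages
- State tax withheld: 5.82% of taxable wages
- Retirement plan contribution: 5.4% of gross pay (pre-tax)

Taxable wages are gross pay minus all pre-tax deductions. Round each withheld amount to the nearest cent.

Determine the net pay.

Retirement plan contribution: $1,697.67 × 0.054 = $91.67
Traditional 401(k): $1,697.67 × 0.09 = $152.79
Pre-tax total = $91.67 + $152.79 = $244.46
Taxable wages = $1,697.67 − $244.46 = $1,453.21
State tax withheld: $1,453.21 × 0.0582 = $84.58
Federal withholding: $1,453.21 × 0.221 = $321.16
OASDI: $1,697.67 × 0.0477 = $80.98
State unemployment insurance (employee share): $1,697.67 × 0.005 = $8.49
Legal plan premium: $139.27
(Employer's $257.38 toward legal plan premium is not withheld from the employee.)
Total deductions = $91.67 + $152.79 + $84.58 + $321.16 + $80.98 + $8.49 + $139.27 = $878.94
Net pay = $1,697.67 − $878.94 = $818.73

$818.73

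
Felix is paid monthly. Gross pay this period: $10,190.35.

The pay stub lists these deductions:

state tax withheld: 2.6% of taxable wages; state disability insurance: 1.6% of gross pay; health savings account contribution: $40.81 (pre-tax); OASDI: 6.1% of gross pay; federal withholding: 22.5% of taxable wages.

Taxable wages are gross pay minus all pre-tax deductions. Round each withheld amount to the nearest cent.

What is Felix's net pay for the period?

Health savings account contribution: $40.81
Taxable wages = $10,190.35 − $40.81 = $10,149.54
Federal withholding: $10,149.54 × 0.225 = $2,283.65
State tax withheld: $10,149.54 × 0.026 = $263.89
State disability insurance: $10,190.35 × 0.016 = $163.05
OASDI: $10,190.35 × 0.061 = $621.61
Total deductions = $40.81 + $2,283.65 + $263.89 + $163.05 + $621.61 = $3,373.01
Net pay = $10,190.35 − $3,373.01 = $6,817.34

$6,817.34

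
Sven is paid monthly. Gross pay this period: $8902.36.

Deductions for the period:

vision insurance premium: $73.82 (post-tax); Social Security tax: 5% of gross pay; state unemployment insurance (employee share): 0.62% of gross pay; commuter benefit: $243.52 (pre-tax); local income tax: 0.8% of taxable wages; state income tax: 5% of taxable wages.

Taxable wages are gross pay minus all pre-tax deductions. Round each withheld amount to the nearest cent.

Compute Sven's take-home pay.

$7582.50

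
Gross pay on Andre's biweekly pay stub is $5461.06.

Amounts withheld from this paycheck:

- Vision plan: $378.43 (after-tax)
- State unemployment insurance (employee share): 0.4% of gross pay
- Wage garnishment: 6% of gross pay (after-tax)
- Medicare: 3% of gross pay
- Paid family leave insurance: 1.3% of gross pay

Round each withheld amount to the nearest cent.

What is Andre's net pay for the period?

$4498.31

State unemployment insurance (employee share): $5461.06 × 0.004 = $21.84
Paid family leave insurance: $5461.06 × 0.013 = $70.99
Medicare: $5461.06 × 0.03 = $163.83
Vision plan: $378.43
Wage garnishment: $5461.06 × 0.06 = $327.66
Total deductions = $21.84 + $70.99 + $163.83 + $378.43 + $327.66 = $962.75
Net pay = $5461.06 − $962.75 = $4498.31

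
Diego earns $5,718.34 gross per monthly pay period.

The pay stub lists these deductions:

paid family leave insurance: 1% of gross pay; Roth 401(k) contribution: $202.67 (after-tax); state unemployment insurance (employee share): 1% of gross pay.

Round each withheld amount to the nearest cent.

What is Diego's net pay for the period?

$5,401.31

State unemployment insurance (employee share): $5,718.34 × 0.01 = $57.18
Paid family leave insurance: $5,718.34 × 0.01 = $57.18
Roth 401(k) contribution: $202.67
Total deductions = $57.18 + $57.18 + $202.67 = $317.03
Net pay = $5,718.34 − $317.03 = $5,401.31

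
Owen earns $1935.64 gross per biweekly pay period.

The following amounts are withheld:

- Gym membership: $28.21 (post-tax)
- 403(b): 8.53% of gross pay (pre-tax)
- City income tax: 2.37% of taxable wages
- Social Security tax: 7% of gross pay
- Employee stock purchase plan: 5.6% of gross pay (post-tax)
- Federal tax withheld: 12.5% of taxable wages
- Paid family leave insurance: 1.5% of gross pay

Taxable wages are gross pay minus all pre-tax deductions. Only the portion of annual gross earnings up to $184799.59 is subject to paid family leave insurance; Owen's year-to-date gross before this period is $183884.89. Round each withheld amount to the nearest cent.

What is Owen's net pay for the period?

403(b): $1935.64 × 0.0853 = $165.11
Taxable wages = $1935.64 − $165.11 = $1770.53
Federal tax withheld: $1770.53 × 0.125 = $221.32
City income tax: $1770.53 × 0.0237 = $41.96
Social Security tax: $1935.64 × 0.07 = $135.49
Paid family leave insurance: only $184799.59 − $183884.89 = $914.70 of this check is subject → $914.70 × 0.015 = $13.72
Employee stock purchase plan: $1935.64 × 0.056 = $108.40
Gym membership: $28.21
Total deductions = $165.11 + $221.32 + $41.96 + $135.49 + $13.72 + $108.40 + $28.21 = $714.21
Net pay = $1935.64 − $714.21 = $1221.43

$1221.43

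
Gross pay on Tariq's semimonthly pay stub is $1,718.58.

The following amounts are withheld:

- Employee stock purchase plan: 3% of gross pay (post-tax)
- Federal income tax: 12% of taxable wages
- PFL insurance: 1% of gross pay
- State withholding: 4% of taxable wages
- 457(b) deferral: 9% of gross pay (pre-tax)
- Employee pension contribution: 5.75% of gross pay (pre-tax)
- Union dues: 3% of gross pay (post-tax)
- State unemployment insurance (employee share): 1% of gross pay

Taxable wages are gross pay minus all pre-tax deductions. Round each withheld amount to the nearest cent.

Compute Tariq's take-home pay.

$1,093.18

Employee pension contribution: $1,718.58 × 0.0575 = $98.82
457(b) deferral: $1,718.58 × 0.09 = $154.67
Pre-tax total = $98.82 + $154.67 = $253.49
Taxable wages = $1,718.58 − $253.49 = $1,465.09
Federal income tax: $1,465.09 × 0.12 = $175.81
State withholding: $1,465.09 × 0.04 = $58.60
PFL insurance: $1,718.58 × 0.01 = $17.19
State unemployment insurance (employee share): $1,718.58 × 0.01 = $17.19
Union dues: $1,718.58 × 0.03 = $51.56
Employee stock purchase plan: $1,718.58 × 0.03 = $51.56
Total deductions = $98.82 + $154.67 + $175.81 + $58.60 + $17.19 + $17.19 + $51.56 + $51.56 = $625.40
Net pay = $1,718.58 − $625.40 = $1,093.18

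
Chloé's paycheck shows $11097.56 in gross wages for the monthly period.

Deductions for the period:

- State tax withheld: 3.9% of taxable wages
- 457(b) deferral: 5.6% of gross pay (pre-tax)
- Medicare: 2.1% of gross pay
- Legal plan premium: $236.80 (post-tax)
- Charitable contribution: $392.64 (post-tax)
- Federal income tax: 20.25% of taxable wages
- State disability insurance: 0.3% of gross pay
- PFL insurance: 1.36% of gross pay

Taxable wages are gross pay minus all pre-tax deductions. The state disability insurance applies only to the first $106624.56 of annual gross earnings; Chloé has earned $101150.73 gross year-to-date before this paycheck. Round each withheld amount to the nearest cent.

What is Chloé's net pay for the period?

$6916.28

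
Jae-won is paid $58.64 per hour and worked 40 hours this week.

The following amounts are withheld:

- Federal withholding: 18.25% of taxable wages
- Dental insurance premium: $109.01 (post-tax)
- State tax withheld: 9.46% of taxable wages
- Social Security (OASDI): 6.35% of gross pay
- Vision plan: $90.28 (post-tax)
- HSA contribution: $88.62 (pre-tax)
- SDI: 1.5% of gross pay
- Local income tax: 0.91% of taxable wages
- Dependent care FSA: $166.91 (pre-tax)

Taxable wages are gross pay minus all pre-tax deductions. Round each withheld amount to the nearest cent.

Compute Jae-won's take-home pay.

Gross pay: 40 × $58.64 = $2,345.60
HSA contribution: $88.62
Dependent care FSA: $166.91
Pre-tax total = $88.62 + $166.91 = $255.53
Taxable wages = $2,345.60 − $255.53 = $2,090.07
Federal withholding: $2,090.07 × 0.1825 = $381.44
Local income tax: $2,090.07 × 0.0091 = $19.02
State tax withheld: $2,090.07 × 0.0946 = $197.72
SDI: $2,345.60 × 0.015 = $35.18
Social Security (OASDI): $2,345.60 × 0.0635 = $148.95
Vision plan: $90.28
Dental insurance premium: $109.01
Total deductions = $88.62 + $166.91 + $381.44 + $19.02 + $197.72 + $35.18 + $148.95 + $90.28 + $109.01 = $1,237.13
Net pay = $2,345.60 − $1,237.13 = $1,108.47

$1,108.47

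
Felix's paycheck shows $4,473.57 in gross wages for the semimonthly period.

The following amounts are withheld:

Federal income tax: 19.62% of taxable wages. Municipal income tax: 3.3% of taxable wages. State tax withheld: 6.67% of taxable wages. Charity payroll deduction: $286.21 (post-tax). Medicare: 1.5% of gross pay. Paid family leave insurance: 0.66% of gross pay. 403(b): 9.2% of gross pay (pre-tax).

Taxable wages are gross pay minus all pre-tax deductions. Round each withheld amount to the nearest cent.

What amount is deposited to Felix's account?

403(b): $4,473.57 × 0.092 = $411.57
Taxable wages = $4,473.57 − $411.57 = $4,062.00
Municipal income tax: $4,062.00 × 0.033 = $134.05
State tax withheld: $4,062.00 × 0.0667 = $270.94
Federal income tax: $4,062.00 × 0.1962 = $796.96
Medicare: $4,473.57 × 0.015 = $67.10
Paid family leave insurance: $4,473.57 × 0.0066 = $29.53
Charity payroll deduction: $286.21
Total deductions = $411.57 + $134.05 + $270.94 + $796.96 + $67.10 + $29.53 + $286.21 = $1,996.36
Net pay = $4,473.57 − $1,996.36 = $2,477.21

$2,477.21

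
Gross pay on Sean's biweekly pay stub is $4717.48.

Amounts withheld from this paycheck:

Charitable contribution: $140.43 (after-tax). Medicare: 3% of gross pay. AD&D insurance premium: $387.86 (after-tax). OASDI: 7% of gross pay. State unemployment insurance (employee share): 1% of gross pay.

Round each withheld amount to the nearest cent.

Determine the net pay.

State unemployment insurance (employee share): $4717.48 × 0.01 = $47.17
OASDI: $4717.48 × 0.07 = $330.22
Medicare: $4717.48 × 0.03 = $141.52
Charitable contribution: $140.43
AD&D insurance premium: $387.86
Total deductions = $47.17 + $330.22 + $141.52 + $140.43 + $387.86 = $1047.20
Net pay = $4717.48 − $1047.20 = $3670.28

$3670.28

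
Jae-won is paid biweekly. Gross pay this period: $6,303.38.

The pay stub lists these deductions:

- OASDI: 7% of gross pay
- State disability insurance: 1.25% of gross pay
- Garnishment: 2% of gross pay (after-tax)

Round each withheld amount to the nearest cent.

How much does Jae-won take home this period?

$5,657.28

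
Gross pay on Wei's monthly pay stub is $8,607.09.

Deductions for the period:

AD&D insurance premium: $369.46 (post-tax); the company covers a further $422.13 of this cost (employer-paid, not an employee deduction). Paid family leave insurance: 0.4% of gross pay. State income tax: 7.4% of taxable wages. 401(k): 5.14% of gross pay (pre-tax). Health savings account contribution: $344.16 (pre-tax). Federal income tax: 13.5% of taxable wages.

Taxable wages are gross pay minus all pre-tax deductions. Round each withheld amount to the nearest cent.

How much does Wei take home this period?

Health savings account contribution: $344.16
401(k): $8,607.09 × 0.0514 = $442.40
Pre-tax total = $344.16 + $442.40 = $786.56
Taxable wages = $8,607.09 − $786.56 = $7,820.53
State income tax: $7,820.53 × 0.074 = $578.72
Federal income tax: $7,820.53 × 0.135 = $1,055.77
Paid family leave insurance: $8,607.09 × 0.004 = $34.43
AD&D insurance premium: $369.46
(Employer's $422.13 toward AD&D insurance premium is not withheld from the employee.)
Total deductions = $344.16 + $442.40 + $578.72 + $1,055.77 + $34.43 + $369.46 = $2,824.94
Net pay = $8,607.09 − $2,824.94 = $5,782.15

$5,782.15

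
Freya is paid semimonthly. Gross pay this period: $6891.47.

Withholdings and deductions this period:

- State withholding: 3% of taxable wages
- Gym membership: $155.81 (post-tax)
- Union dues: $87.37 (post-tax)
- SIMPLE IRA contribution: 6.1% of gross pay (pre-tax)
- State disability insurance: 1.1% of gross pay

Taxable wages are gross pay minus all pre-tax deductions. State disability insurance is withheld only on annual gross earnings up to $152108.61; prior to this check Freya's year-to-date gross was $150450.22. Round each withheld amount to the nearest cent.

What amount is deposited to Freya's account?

$6015.54

SIMPLE IRA contribution: $6891.47 × 0.061 = $420.38
Taxable wages = $6891.47 − $420.38 = $6471.09
State withholding: $6471.09 × 0.03 = $194.13
State disability insurance: only $152108.61 − $150450.22 = $1658.39 of this check is subject → $1658.39 × 0.011 = $18.24
Union dues: $87.37
Gym membership: $155.81
Total deductions = $420.38 + $194.13 + $18.24 + $87.37 + $155.81 = $875.93
Net pay = $6891.47 − $875.93 = $6015.54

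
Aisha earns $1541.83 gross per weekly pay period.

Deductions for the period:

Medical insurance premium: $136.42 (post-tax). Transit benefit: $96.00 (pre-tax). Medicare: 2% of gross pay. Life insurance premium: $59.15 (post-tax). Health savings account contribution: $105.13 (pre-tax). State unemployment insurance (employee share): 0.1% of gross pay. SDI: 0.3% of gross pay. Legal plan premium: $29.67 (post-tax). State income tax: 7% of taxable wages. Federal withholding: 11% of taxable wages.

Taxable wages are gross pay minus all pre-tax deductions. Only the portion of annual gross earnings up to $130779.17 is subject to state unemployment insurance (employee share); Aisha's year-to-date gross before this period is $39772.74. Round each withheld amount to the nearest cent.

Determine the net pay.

$837.12

Transit benefit: $96.00
Health savings account contribution: $105.13
Pre-tax total = $96.00 + $105.13 = $201.13
Taxable wages = $1541.83 − $201.13 = $1340.70
State income tax: $1340.70 × 0.07 = $93.85
Federal withholding: $1340.70 × 0.11 = $147.48
Medicare: $1541.83 × 0.02 = $30.84
SDI: $1541.83 × 0.003 = $4.63
State unemployment insurance (employee share): cap not yet reached, full $1541.83 is subject → $1541.83 × 0.001 = $1.54
Legal plan premium: $29.67
Medical insurance premium: $136.42
Life insurance premium: $59.15
Total deductions = $96.00 + $105.13 + $93.85 + $147.48 + $30.84 + $4.63 + $1.54 + $29.67 + $136.42 + $59.15 = $704.71
Net pay = $1541.83 − $704.71 = $837.12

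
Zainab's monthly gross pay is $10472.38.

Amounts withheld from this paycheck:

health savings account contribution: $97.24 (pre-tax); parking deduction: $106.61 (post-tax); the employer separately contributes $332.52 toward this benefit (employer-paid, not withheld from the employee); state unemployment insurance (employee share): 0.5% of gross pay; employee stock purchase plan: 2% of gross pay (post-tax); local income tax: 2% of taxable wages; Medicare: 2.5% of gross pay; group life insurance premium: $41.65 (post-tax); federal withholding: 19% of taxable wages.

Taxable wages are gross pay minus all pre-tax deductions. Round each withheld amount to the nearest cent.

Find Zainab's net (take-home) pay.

$7524.48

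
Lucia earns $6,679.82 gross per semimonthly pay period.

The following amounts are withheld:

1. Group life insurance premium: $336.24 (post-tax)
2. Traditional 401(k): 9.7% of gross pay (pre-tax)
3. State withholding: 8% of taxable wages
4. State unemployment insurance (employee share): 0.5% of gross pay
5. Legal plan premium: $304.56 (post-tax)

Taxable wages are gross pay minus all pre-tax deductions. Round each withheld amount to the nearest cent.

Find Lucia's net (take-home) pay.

Traditional 401(k): $6,679.82 × 0.097 = $647.94
Taxable wages = $6,679.82 − $647.94 = $6,031.88
State withholding: $6,031.88 × 0.08 = $482.55
State unemployment insurance (employee share): $6,679.82 × 0.005 = $33.40
Legal plan premium: $304.56
Group life insurance premium: $336.24
Total deductions = $647.94 + $482.55 + $33.40 + $304.56 + $336.24 = $1,804.69
Net pay = $6,679.82 − $1,804.69 = $4,875.13

$4,875.13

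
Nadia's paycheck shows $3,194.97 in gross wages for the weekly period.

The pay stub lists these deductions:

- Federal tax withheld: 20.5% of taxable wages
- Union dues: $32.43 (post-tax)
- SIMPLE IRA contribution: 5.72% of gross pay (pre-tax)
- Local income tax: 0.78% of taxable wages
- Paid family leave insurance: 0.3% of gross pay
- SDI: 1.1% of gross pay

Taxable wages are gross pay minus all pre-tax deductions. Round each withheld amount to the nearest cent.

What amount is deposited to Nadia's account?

$2,294.06

SIMPLE IRA contribution: $3,194.97 × 0.0572 = $182.75
Taxable wages = $3,194.97 − $182.75 = $3,012.22
Local income tax: $3,012.22 × 0.0078 = $23.50
Federal tax withheld: $3,012.22 × 0.205 = $617.51
Paid family leave insurance: $3,194.97 × 0.003 = $9.58
SDI: $3,194.97 × 0.011 = $35.14
Union dues: $32.43
Total deductions = $182.75 + $23.50 + $617.51 + $9.58 + $35.14 + $32.43 = $900.91
Net pay = $3,194.97 − $900.91 = $2,294.06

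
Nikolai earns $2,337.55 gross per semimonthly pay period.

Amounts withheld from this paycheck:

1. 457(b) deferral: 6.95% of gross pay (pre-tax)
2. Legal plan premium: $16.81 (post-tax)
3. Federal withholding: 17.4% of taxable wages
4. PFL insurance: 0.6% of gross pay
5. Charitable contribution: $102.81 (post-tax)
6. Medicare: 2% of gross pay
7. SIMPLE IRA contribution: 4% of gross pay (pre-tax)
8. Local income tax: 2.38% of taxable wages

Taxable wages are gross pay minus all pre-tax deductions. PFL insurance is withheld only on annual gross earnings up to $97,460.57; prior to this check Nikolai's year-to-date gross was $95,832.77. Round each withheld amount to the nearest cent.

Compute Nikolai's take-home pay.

$1,493.71

SIMPLE IRA contribution: $2,337.55 × 0.04 = $93.50
457(b) deferral: $2,337.55 × 0.0695 = $162.46
Pre-tax total = $93.50 + $162.46 = $255.96
Taxable wages = $2,337.55 − $255.96 = $2,081.59
Local income tax: $2,081.59 × 0.0238 = $49.54
Federal withholding: $2,081.59 × 0.174 = $362.20
PFL insurance: only $97,460.57 − $95,832.77 = $1,627.80 of this check is subject → $1,627.80 × 0.006 = $9.77
Medicare: $2,337.55 × 0.02 = $46.75
Charitable contribution: $102.81
Legal plan premium: $16.81
Total deductions = $93.50 + $162.46 + $49.54 + $362.20 + $9.77 + $46.75 + $102.81 + $16.81 = $843.84
Net pay = $2,337.55 − $843.84 = $1,493.71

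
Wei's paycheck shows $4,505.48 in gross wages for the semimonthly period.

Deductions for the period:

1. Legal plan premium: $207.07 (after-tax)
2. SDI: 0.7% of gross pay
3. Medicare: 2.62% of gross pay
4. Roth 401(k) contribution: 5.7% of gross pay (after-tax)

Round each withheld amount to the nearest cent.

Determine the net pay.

$3,892.02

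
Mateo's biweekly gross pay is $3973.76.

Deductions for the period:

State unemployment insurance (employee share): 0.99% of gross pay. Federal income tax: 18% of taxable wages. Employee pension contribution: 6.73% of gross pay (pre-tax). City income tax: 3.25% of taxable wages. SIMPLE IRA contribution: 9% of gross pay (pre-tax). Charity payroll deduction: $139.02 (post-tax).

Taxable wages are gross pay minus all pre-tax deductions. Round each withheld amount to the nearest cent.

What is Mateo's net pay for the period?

SIMPLE IRA contribution: $3973.76 × 0.09 = $357.64
Employee pension contribution: $3973.76 × 0.0673 = $267.43
Pre-tax total = $357.64 + $267.43 = $625.07
Taxable wages = $3973.76 − $625.07 = $3348.69
Federal income tax: $3348.69 × 0.18 = $602.76
City income tax: $3348.69 × 0.0325 = $108.83
State unemployment insurance (employee share): $3973.76 × 0.0099 = $39.34
Charity payroll deduction: $139.02
Total deductions = $357.64 + $267.43 + $602.76 + $108.83 + $39.34 + $139.02 = $1515.02
Net pay = $3973.76 − $1515.02 = $2458.74

$2458.74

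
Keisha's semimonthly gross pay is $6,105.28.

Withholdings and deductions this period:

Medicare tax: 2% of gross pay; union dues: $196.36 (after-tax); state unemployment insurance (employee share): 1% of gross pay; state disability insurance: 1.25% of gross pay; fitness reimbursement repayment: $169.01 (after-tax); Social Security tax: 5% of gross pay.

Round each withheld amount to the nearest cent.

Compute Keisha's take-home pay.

State disability insurance: $6,105.28 × 0.0125 = $76.32
State unemployment insurance (employee share): $6,105.28 × 0.01 = $61.05
Medicare tax: $6,105.28 × 0.02 = $122.11
Social Security tax: $6,105.28 × 0.05 = $305.26
Fitness reimbursement repayment: $169.01
Union dues: $196.36
Total deductions = $76.32 + $61.05 + $122.11 + $305.26 + $169.01 + $196.36 = $930.11
Net pay = $6,105.28 − $930.11 = $5,175.17

$5,175.17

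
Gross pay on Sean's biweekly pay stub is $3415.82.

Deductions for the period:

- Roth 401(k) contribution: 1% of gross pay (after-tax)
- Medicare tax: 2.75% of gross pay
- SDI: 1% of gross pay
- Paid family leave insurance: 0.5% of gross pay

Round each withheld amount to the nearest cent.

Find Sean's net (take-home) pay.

$3236.48

Medicare tax: $3415.82 × 0.0275 = $93.94
Paid family leave insurance: $3415.82 × 0.005 = $17.08
SDI: $3415.82 × 0.01 = $34.16
Roth 401(k) contribution: $3415.82 × 0.01 = $34.16
Total deductions = $93.94 + $17.08 + $34.16 + $34.16 = $179.34
Net pay = $3415.82 − $179.34 = $3236.48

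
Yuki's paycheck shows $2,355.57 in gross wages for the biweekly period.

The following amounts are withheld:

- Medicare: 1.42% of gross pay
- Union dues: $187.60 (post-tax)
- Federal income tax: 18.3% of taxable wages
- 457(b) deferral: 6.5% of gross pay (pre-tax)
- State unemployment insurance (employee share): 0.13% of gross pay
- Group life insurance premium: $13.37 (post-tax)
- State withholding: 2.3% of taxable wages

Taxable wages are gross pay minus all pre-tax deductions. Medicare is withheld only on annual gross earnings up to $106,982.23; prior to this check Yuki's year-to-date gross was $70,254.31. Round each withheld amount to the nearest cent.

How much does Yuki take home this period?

$1,511.27

457(b) deferral: $2,355.57 × 0.065 = $153.11
Taxable wages = $2,355.57 − $153.11 = $2,202.46
Federal income tax: $2,202.46 × 0.183 = $403.05
State withholding: $2,202.46 × 0.023 = $50.66
State unemployment insurance (employee share): $2,355.57 × 0.0013 = $3.06
Medicare: cap not yet reached, full $2,355.57 is subject → $2,355.57 × 0.0142 = $33.45
Union dues: $187.60
Group life insurance premium: $13.37
Total deductions = $153.11 + $403.05 + $50.66 + $3.06 + $33.45 + $187.60 + $13.37 = $844.30
Net pay = $2,355.57 − $844.30 = $1,511.27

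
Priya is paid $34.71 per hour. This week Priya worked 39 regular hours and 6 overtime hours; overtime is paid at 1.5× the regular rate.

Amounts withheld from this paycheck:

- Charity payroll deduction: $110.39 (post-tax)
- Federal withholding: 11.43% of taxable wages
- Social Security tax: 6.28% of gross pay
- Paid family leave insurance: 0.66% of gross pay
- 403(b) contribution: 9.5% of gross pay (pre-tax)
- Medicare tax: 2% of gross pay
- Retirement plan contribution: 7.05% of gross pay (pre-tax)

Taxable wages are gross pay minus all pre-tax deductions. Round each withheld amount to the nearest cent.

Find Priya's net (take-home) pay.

$972.08

Regular pay: 39 × $34.71 = $1,353.69
Overtime pay: 6 × $34.71 × 1.5 = $312.39
Gross pay = $1,353.69 + $312.39 = $1,666.08
403(b) contribution: $1,666.08 × 0.095 = $158.28
Retirement plan contribution: $1,666.08 × 0.0705 = $117.46
Pre-tax total = $158.28 + $117.46 = $275.74
Taxable wages = $1,666.08 − $275.74 = $1,390.34
Federal withholding: $1,390.34 × 0.1143 = $158.92
Medicare tax: $1,666.08 × 0.02 = $33.32
Social Security tax: $1,666.08 × 0.0628 = $104.63
Paid family leave insurance: $1,666.08 × 0.0066 = $11.00
Charity payroll deduction: $110.39
Total deductions = $158.28 + $117.46 + $158.92 + $33.32 + $104.63 + $11.00 + $110.39 = $694.00
Net pay = $1,666.08 − $694.00 = $972.08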